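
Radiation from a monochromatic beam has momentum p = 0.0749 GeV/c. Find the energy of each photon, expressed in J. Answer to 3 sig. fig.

Convert to SI: p = 0.0749 GeV/c = 4.0029e-20 kg·m/s.
Apply E = pc: E = 1.200e-11 J.
So E ≈ 1.20e-11 J.

1.20e-11 J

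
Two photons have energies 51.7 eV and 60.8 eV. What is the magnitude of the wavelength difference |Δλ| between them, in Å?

Using λ = hc/E: λ₁ = 2.398e-8 m, λ₂ = 2.039e-8 m.
|Δλ| = |2.398e-8 − 2.039e-8| = 3.59e-9 m = 35.9 Å.

35.9 Å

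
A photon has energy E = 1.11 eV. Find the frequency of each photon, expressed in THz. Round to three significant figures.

268 THz

Take h = 6.62607015 × 10^-34 J·s, 1 eV = 1.602176634 × 10^-19 J.
First convert: E = 1.11 eV = 1.7784 × 10^-19 J.
The photon relation is f = E/h, giving f = 2.684 × 10^14 Hz.
Converting to THz: f = 268.4 THz ≈ 268 THz.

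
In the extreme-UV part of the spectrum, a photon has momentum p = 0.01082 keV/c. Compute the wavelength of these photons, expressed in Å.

1150 Å

Use h = 6.62607015·10^-34 J·s, c = 2.99792458·10^8 m/s, 1 eV = 1.602176634·10^-19 J.
In SI units: p = 0.01082 keV/c = 5.7825·10^-27 kg·m/s.
For a photon λ = h/p, so λ = 1.146·10^-7 m.
Converting to Å: λ = 1146 Å ≈ 1150 Å.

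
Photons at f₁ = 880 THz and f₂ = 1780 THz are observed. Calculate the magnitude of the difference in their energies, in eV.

Using E = hf: E₁ = 5.831e-19 J, E₂ = 1.179e-18 J.
|ΔE| = |5.831e-19 − 1.179e-18| = 5.96e-19 J = 3.72 eV.

3.72 eV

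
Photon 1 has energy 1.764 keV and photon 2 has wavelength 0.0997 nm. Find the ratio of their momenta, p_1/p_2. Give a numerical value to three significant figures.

0.142

p_1 = 9.427 × 10^-25 kg·m/s (from energy = 1.764 keV, via p = E/c).
p_2 = 6.646 × 10^-24 kg·m/s (from wavelength = 0.0997 nm, via p = h/λ).
Ratio = 9.427 × 10^-25 / 6.646 × 10^-24 = 0.142.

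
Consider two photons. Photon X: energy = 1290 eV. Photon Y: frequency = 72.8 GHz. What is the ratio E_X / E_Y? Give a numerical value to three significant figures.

4.28e6

E_X = 2.067e-16 J (from energy = 1290 eV, via E given directly).
E_Y = 4.824e-23 J (from frequency = 72.8 GHz, via E = hf).
Ratio = 2.067e-16 / 4.824e-23 = 4.28e6.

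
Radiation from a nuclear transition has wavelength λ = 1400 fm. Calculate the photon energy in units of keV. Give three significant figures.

886 keV

Take h = 6.62607015 × 10^-34 J·s, c = 2.99792458 × 10^8 m/s, 1 eV = 1.602176634 × 10^-19 J.
First convert: λ = 1400 fm = 1.4 × 10^-12 m.
The photon relation is E = hc/λ, giving E = 1.419 × 10^-13 J.
Converting to keV: E = 885.6 keV ≈ 886 keV.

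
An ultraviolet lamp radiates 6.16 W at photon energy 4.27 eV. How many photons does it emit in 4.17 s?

Total energy: E_total = P·t = 6.16 × 4.17 = 25.69 J.
Per-photon energy: E = 6.841·10^-19 J.
N = E_total / E_photon = 3.75·10^19.

3.75·10^19 photons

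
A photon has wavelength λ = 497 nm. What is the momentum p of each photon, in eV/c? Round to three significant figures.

2.49 eV/c

(h = 6.62607015 × 10^-34 J·s, c = 2.99792458 × 10^8 m/s, 1 eV = 1.602176634 × 10^-19 J.)
First convert: λ = 497 nm = 4.97 × 10^-7 m.
Since p = h/λ for a photon, p = 1.333 × 10^-27 kg·m/s.
Converting to eV/c: p = 2.495 eV/c ≈ 2.49 eV/c.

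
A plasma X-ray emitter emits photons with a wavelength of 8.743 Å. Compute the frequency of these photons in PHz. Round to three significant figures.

First convert: λ = 8.743 Å = 8.743·10^-10 m.
Apply f = c/λ: f = 3.429·10^17 Hz.
Converting to PHz: f = 342.9 PHz ≈ 343 PHz.

343 PHz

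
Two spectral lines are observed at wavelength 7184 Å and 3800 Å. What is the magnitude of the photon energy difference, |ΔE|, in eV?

1.54 eV

Using E = hc/λ: E₁ = 2.7651e-19 J, E₂ = 5.2275e-19 J.
|ΔE| = |2.7651e-19 − 5.2275e-19| = 2.46e-19 J = 1.54 eV.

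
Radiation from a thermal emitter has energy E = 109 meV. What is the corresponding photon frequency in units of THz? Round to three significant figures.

In SI units: E = 109 meV = 1.7464 × 10^-20 J.
The photon relation is f = E/h, giving f = 2.636 × 10^13 Hz.
Converting to THz: f = 26.36 THz ≈ 26.4 THz.

26.4 THz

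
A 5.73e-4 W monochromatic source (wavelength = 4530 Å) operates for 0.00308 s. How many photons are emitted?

Total energy: E_total = P·t = 5.73e-4 × 0.00308 = 1.765e-6 J.
Per-photon energy: E = 4.385e-19 J.
N = E_total / E_photon = 4.02e12.

4.02e12 photons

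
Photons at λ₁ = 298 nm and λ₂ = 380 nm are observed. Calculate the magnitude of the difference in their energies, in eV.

Using E = hc/λ: E₁ = 6.666e-19 J, E₂ = 5.227e-19 J.
|ΔE| = |6.666e-19 − 5.227e-19| = 1.44e-19 J = 0.898 eV.

0.898 eV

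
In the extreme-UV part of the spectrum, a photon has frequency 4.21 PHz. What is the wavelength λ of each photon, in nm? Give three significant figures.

71.2 nm

(c = 2.99792458·10^8 m/s.)
First convert: f = 4.21 PHz = 4.21·10^15 Hz.
Apply λ = c/f: λ = 7.121·10^-8 m.
Converting to nm: λ = 71.21 nm ≈ 71.2 nm.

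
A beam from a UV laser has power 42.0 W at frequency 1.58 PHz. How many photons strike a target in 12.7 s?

Total energy: E_total = P·t = 42.0 × 12.7 = 533.4 J.
Per-photon energy: E = 1.047e-18 J.
N = E_total / E_photon = 5.09e20.

5.09e20 photons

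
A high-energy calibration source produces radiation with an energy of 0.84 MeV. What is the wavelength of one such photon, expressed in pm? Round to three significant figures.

Use h = 6.62607015 × 10^-34 J·s, c = 2.99792458 × 10^8 m/s, 1 eV = 1.602176634 × 10^-19 J.
In SI units: E = 0.84 MeV = 1.3458 × 10^-13 J.
Apply λ = hc/E: λ = 1.476 × 10^-12 m.
Converting to pm: λ = 1.476 pm ≈ 1.48 pm.

1.48 pm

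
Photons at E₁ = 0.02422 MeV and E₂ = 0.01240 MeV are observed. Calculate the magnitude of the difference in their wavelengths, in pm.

48.8 pm

Using λ = hc/E: λ₁ = 5.1191e-11 m, λ₂ = 9.9987e-11 m.
|Δλ| = |5.1191e-11 − 9.9987e-11| = 4.88e-11 m = 48.8 pm.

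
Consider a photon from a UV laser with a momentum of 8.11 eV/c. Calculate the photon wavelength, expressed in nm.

153 nm

First convert: p = 8.11 eV/c = 4.3342e-27 kg·m/s.
Since λ = h/p for a photon, λ = 1.529e-7 m.
Converting to nm: λ = 152.9 nm ≈ 153 nm.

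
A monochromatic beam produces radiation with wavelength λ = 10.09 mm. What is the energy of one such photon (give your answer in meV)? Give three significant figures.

0.123 meV

Use h = 6.62607015 × 10^-34 J·s, c = 2.99792458 × 10^8 m/s, 1 eV = 1.602176634 × 10^-19 J.
In SI units: λ = 10.09 mm = 0.01009 m.
Apply E = hc/λ: E = 1.969 × 10^-23 J.
Converting to meV: E = 0.1229 meV ≈ 0.123 meV.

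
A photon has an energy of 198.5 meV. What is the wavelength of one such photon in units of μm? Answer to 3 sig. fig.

First convert: E = 198.5 meV = 3.1803 × 10^-20 J.
For a photon λ = hc/E, so λ = 6.246 × 10^-6 m.
Converting to μm: λ = 6.246 μm ≈ 6.25 μm.

6.25 μm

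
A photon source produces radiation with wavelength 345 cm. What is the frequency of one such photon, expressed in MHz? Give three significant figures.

86.9 MHz

Use c = 2.99792458 × 10^8 m/s.
First convert: λ = 345 cm = 3.45 m.
Apply f = c/λ: f = 8.690 × 10^7 Hz.
Converting to MHz: f = 86.90 MHz ≈ 86.9 MHz.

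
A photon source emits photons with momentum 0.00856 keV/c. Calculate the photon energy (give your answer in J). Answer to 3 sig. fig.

1.37e-18 J

(c = 2.99792458e8 m/s, 1 eV = 1.602176634e-19 J.)
In SI units: p = 0.00856 keV/c = 4.5747e-27 kg·m/s.
Apply E = pc: E = 1.371e-18 J.
So E ≈ 1.37e-18 J.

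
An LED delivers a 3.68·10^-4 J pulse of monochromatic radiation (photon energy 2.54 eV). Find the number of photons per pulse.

9.04·10^14 photons

Per-photon energy: E = 4.070·10^-19 J (from energy = 2.54 eV).
N = E_total / E_photon = 3.68·10^-4 J / 4.070·10^-19 J = 9.04·10^14.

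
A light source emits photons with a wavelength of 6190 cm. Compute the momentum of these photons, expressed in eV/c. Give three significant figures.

2.00e-8 eV/c

Use h = 6.62607015e-34 J·s, c = 2.99792458e8 m/s, 1 eV = 1.602176634e-19 J.
First convert: λ = 6190 cm = 61.9 m.
Since p = h/λ for a photon, p = 1.070e-35 kg·m/s.
Converting to eV/c: p = 2.003e-8 eV/c ≈ 2.00e-8 eV/c.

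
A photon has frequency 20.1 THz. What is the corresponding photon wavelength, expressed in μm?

14.9 μm

(c = 2.99792458 × 10^8 m/s.)
In SI units: f = 20.1 THz = 2.01 × 10^13 Hz.
Apply λ = c/f: λ = 1.492 × 10^-5 m.
Converting to μm: λ = 14.92 μm ≈ 14.9 μm.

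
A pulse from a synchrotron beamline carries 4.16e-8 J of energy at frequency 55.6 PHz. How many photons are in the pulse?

1.13e9 photons

Per-photon energy: E = 3.684e-17 J (from frequency = 55.6 PHz).
N = E_total / E_photon = 4.16e-8 J / 3.684e-17 J = 1.13e9.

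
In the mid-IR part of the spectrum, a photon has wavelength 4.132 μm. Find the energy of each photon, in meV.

300 meV

(h = 6.62607015e-34 J·s, c = 2.99792458e8 m/s, 1 eV = 1.602176634e-19 J.)
Convert to SI: λ = 4.132 μm = 4.132e-6 m.
Since E = hc/λ for a photon, E = 4.807e-20 J.
Converting to meV: E = 300.1 meV ≈ 300 meV.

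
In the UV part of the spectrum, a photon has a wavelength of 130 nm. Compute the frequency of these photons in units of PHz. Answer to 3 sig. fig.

2.31 PHz

(c = 2.99792458e8 m/s.)
Convert to SI: λ = 130 nm = 1.3e-7 m.
The photon relation is f = c/λ, giving f = 2.306e15 Hz.
Converting to PHz: f = 2.306 PHz ≈ 2.31 PHz.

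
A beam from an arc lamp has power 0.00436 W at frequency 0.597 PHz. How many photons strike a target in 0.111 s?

Total energy: E_total = P·t = 0.00436 × 0.111 = 4.840e-4 J.
Per-photon energy: E = 3.956e-19 J.
N = E_total / E_photon = 1.22e15.

1.22e15 photons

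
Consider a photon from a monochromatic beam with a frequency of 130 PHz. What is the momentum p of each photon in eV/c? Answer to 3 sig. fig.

Take h = 6.62607015e-34 J·s, c = 2.99792458e8 m/s, 1 eV = 1.602176634e-19 J.
Convert to SI: f = 130 PHz = 1.3e17 Hz.
For a photon p = hf/c, so p = 2.873e-25 kg·m/s.
Converting to eV/c: p = 537.6 eV/c ≈ 538 eV/c.

538 eV/c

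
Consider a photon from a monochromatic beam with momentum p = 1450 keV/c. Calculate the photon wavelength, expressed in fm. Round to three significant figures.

855 fm

Convert to SI: p = 1450 keV/c = 7.7492·10^-22 kg·m/s.
The photon relation is λ = h/p, giving λ = 8.551·10^-13 m.
Converting to fm: λ = 855.1 fm ≈ 855 fm.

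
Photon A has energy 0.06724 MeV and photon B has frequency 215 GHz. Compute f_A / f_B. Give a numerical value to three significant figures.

f_A = 1.626 × 10^19 Hz (from energy = 0.06724 MeV, via f = E/h).
f_B = 2.150 × 10^11 Hz (from frequency = 215 GHz, via f given directly).
Ratio = 1.626 × 10^19 / 2.150 × 10^11 = 7.56 × 10^7.

7.56 × 10^7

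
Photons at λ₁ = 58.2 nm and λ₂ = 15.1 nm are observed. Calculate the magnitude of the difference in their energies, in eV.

60.8 eV

Using E = hc/λ: E₁ = 3.413 × 10^-18 J, E₂ = 1.316 × 10^-17 J.
|ΔE| = |3.413 × 10^-18 − 1.316 × 10^-17| = 9.74 × 10^-18 J = 60.8 eV.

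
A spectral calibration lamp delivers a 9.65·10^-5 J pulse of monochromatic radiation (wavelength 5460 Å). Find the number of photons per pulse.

2.65·10^14 photons

Per-photon energy: E = 3.638·10^-19 J (from wavelength = 5460 Å).
N = E_total / E_photon = 9.65·10^-5 J / 3.638·10^-19 J = 2.65·10^14.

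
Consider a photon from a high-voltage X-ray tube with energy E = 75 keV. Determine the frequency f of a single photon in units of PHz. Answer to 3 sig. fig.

1.81e4 PHz

First convert: E = 75 keV = 1.2016e-14 J.
The photon relation is f = E/h, giving f = 1.813e19 Hz.
Converting to PHz: f = 18130 PHz ≈ 1.81e4 PHz.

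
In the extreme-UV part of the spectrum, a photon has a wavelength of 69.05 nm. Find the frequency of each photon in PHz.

Use c = 2.99792458 × 10^8 m/s.
In SI units: λ = 69.05 nm = 6.905 × 10^-8 m.
For a photon f = c/λ, so f = 4.342 × 10^15 Hz.
Converting to PHz: f = 4.342 PHz ≈ 4.34 PHz.

4.34 PHz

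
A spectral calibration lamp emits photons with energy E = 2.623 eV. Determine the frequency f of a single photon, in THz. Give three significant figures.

Convert to SI: E = 2.623 eV = 4.2025 × 10^-19 J.
Apply f = E/h: f = 6.342 × 10^14 Hz.
Converting to THz: f = 634.2 THz ≈ 634 THz.

634 THz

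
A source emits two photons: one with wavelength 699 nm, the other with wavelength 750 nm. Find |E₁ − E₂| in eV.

Using E = hc/λ: E₁ = 2.842e-19 J, E₂ = 2.649e-19 J.
|ΔE| = |2.842e-19 − 2.649e-19| = 1.93e-20 J = 0.121 eV.

0.121 eV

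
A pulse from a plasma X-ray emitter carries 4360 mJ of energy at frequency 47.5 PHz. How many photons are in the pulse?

Per-photon energy: E = 3.147e-17 J (from frequency = 47.5 PHz).
N = E_total / E_photon = 4.36 J / 3.147e-17 J = 1.39e17.

1.39e17 photons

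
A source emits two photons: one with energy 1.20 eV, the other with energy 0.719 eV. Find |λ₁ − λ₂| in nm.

691 nm

Using λ = hc/E: λ₁ = 1.033·10^-6 m, λ₂ = 1.724·10^-6 m.
|Δλ| = |1.033·10^-6 − 1.724·10^-6| = 6.91·10^-7 m = 691 nm.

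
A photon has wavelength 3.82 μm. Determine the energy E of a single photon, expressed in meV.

Convert to SI: λ = 3.82 μm = 3.82 × 10^-6 m.
For a photon E = hc/λ, so E = 5.200 × 10^-20 J.
Converting to meV: E = 324.6 meV ≈ 325 meV.

325 meV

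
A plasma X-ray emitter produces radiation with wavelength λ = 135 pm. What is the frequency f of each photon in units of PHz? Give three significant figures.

(c = 2.99792458 × 10^8 m/s.)
Convert to SI: λ = 135 pm = 1.35 × 10^-10 m.
Since f = c/λ for a photon, f = 2.221 × 10^18 Hz.
Converting to PHz: f = 2221 PHz ≈ 2220 PHz.

2220 PHz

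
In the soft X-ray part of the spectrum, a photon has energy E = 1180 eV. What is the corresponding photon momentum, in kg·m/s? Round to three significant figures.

Use c = 2.99792458 × 10^8 m/s, 1 eV = 1.602176634 × 10^-19 J.
In SI units: E = 1180 eV = 1.8906 × 10^-16 J.
Apply p = E/c: p = 6.306 × 10^-25 kg·m/s.
So p ≈ 6.31 × 10^-25 kg·m/s.

6.31 × 10^-25 kg·m/s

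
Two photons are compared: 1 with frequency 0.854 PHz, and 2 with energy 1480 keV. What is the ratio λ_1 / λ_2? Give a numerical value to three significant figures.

4.19 × 10^5

λ_1 = 3.510 × 10^-7 m (from frequency = 0.854 PHz, via λ = c/f).
λ_2 = 8.377 × 10^-13 m (from energy = 1480 keV, via λ = hc/E).
Ratio = 3.510 × 10^-7 / 8.377 × 10^-13 = 4.19 × 10^5.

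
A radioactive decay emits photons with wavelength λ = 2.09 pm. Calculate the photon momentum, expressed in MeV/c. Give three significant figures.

Take h = 6.62607015e-34 J·s, c = 2.99792458e8 m/s, 1 eV = 1.602176634e-19 J.
In SI units: λ = 2.09 pm = 2.09e-12 m.
Since p = h/λ for a photon, p = 3.170e-22 kg·m/s.
Converting to MeV/c: p = 0.5932 MeV/c ≈ 0.593 MeV/c.

0.593 MeV/c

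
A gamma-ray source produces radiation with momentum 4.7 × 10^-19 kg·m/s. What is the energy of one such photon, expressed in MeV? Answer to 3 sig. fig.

Take c = 2.99792458 × 10^8 m/s, 1 eV = 1.602176634 × 10^-19 J.
For a photon E = pc, so E = 1.409 × 10^-10 J.
Converting to MeV: E = 879.4 MeV ≈ 879 MeV.

879 MeV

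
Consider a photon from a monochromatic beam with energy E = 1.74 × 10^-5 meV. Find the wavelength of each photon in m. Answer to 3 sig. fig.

First convert: E = 1.74 × 10^-5 meV = 2.7878 × 10^-27 J.
The photon relation is λ = hc/E, giving λ = 71.26 m.
So λ ≈ 71.3 m.

71.3 m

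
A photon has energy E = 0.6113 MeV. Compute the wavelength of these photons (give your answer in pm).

2.03 pm

Take h = 6.62607015e-34 J·s, c = 2.99792458e8 m/s, 1 eV = 1.602176634e-19 J.
First convert: E = 0.6113 MeV = 9.7941e-14 J.
Apply λ = hc/E: λ = 2.028e-12 m.
Converting to pm: λ = 2.028 pm ≈ 2.03 pm.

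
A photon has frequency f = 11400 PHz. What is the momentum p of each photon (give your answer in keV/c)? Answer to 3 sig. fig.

Take h = 6.62607015 × 10^-34 J·s, c = 2.99792458 × 10^8 m/s, 1 eV = 1.602176634 × 10^-19 J.
First convert: f = 11400 PHz = 1.14 × 10^19 Hz.
Since p = hf/c for a photon, p = 2.520 × 10^-23 kg·m/s.
Converting to keV/c: p = 47.15 keV/c ≈ 47.1 keV/c.

47.1 keV/c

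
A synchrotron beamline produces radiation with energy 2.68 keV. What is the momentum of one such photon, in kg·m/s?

1.43e-24 kg·m/s

Convert to SI: E = 2.68 keV = 4.2938e-16 J.
The photon relation is p = E/c, giving p = 1.432e-24 kg·m/s.
So p ≈ 1.43e-24 kg·m/s.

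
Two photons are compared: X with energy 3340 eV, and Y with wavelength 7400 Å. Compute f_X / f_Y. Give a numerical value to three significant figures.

f_X = 8.076·10^17 Hz (from energy = 3340 eV, via f = E/h).
f_Y = 4.051·10^14 Hz (from wavelength = 7400 Å, via f = c/λ).
Ratio = 8.076·10^17 / 4.051·10^14 = 1990.

1990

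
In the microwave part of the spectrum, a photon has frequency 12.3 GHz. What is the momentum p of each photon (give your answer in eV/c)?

In SI units: f = 12.3 GHz = 1.23·10^10 Hz.
Apply p = hf/c: p = 2.719·10^-32 kg·m/s.
Converting to eV/c: p = 5.087·10^-5 eV/c ≈ 5.09·10^-5 eV/c.

5.09·10^-5 eV/c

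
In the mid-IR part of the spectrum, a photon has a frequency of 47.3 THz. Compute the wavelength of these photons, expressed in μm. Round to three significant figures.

6.34 μm

First convert: f = 47.3 THz = 4.73 × 10^13 Hz.
Apply λ = c/f: λ = 6.338 × 10^-6 m.
Converting to μm: λ = 6.338 μm ≈ 6.34 μm.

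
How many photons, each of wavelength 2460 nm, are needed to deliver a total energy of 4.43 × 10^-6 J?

5.49 × 10^13 photons

Per-photon energy: E = 8.075 × 10^-20 J (from wavelength = 2460 nm).
N = E_total / E_photon = 4.43 × 10^-6 J / 8.075 × 10^-20 J = 5.49 × 10^13.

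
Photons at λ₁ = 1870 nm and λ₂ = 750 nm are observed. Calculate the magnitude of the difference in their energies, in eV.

0.990 eV

Using E = hc/λ: E₁ = 1.062e-19 J, E₂ = 2.649e-19 J.
|ΔE| = |1.062e-19 − 2.649e-19| = 1.59e-19 J = 0.990 eV.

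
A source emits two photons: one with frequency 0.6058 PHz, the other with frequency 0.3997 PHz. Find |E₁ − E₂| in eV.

0.852 eV

Using E = hf: E₁ = 4.0141e-19 J, E₂ = 2.6484e-19 J.
|ΔE| = |4.0141e-19 − 2.6484e-19| = 1.37e-19 J = 0.852 eV.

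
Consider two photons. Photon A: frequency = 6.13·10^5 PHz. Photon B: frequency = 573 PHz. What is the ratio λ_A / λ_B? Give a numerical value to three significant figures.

9.35·10^-4

λ_A = 4.891·10^-13 m (from frequency = 6.13·10^5 PHz, via λ = c/f).
λ_B = 5.232·10^-10 m (from frequency = 573 PHz, via λ = c/f).
Ratio = 4.891·10^-13 / 5.232·10^-10 = 9.35·10^-4.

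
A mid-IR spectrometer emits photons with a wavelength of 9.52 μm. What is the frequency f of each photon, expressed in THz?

First convert: λ = 9.52 μm = 9.52 × 10^-6 m.
Since f = c/λ for a photon, f = 3.149 × 10^13 Hz.
Converting to THz: f = 31.49 THz ≈ 31.5 THz.

31.5 THz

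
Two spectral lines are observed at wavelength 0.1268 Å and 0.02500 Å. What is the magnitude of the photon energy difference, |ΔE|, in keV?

398 keV

Using E = hc/λ: E₁ = 1.5666e-14 J, E₂ = 7.9458e-14 J.
|ΔE| = |1.5666e-14 − 7.9458e-14| = 6.38e-14 J = 398 keV.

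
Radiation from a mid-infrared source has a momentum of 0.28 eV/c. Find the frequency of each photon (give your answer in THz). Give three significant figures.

In SI units: p = 0.28 eV/c = 1.4964e-28 kg·m/s.
Apply f = pc/h: f = 6.770e13 Hz.
Converting to THz: f = 67.70 THz ≈ 67.7 THz.

67.7 THz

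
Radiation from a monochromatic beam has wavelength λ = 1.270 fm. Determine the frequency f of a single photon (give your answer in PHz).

In SI units: λ = 1.270 fm = 1.270e-15 m.
Apply f = c/λ: f = 2.361e23 Hz.
Converting to PHz: f = 2.361e8 PHz ≈ 2.36e8 PHz.

2.36e8 PHz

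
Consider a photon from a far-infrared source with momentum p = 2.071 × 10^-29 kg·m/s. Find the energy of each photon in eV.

0.0388 eV

The photon relation is E = pc, giving E = 6.209 × 10^-21 J.
Converting to eV: E = 0.03875 eV ≈ 0.0388 eV.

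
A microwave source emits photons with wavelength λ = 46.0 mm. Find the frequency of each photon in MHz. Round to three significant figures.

Take c = 2.99792458e8 m/s.
In SI units: λ = 46.0 mm = 0.0460 m.
Apply f = c/λ: f = 6.517e9 Hz.
Converting to MHz: f = 6517 MHz ≈ 6520 MHz.

6520 MHz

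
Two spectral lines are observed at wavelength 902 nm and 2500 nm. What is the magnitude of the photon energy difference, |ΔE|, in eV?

Using E = hc/λ: E₁ = 2.202e-19 J, E₂ = 7.946e-20 J.
|ΔE| = |2.202e-19 − 7.946e-20| = 1.41e-19 J = 0.879 eV.

0.879 eV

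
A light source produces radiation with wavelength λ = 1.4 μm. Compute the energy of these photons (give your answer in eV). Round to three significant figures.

Use h = 6.62607015·10^-34 J·s, c = 2.99792458·10^8 m/s, 1 eV = 1.602176634·10^-19 J.
Convert to SI: λ = 1.4 μm = 1.4·10^-6 m.
For a photon E = hc/λ, so E = 1.419·10^-19 J.
Converting to eV: E = 0.8856 eV ≈ 0.886 eV.

0.886 eV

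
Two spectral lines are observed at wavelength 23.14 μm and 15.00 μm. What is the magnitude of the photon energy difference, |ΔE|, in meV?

Using E = hc/λ: E₁ = 8.5845e-21 J, E₂ = 1.3243e-20 J.
|ΔE| = |8.5845e-21 − 1.3243e-20| = 4.66e-21 J = 29.1 meV.

29.1 meV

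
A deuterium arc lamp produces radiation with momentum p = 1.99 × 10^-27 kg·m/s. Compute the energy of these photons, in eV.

The photon relation is E = pc, giving E = 5.966 × 10^-19 J.
Converting to eV: E = 3.724 eV ≈ 3.72 eV.

3.72 eV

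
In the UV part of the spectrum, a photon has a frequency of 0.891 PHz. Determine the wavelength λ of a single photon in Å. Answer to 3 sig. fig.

3360 Å

(c = 2.99792458e8 m/s.)
Convert to SI: f = 0.891 PHz = 8.91e14 Hz.
The photon relation is λ = c/f, giving λ = 3.365e-7 m.
Converting to Å: λ = 3365 Å ≈ 3360 Å.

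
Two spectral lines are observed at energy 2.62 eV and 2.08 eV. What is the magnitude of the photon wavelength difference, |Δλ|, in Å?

Using λ = hc/E: λ₁ = 4.732 × 10^-7 m, λ₂ = 5.961 × 10^-7 m.
|Δλ| = |4.732 × 10^-7 − 5.961 × 10^-7| = 1.23 × 10^-7 m = 1230 Å.

1230 Å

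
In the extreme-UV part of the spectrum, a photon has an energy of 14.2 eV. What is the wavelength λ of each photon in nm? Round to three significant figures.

Use h = 6.62607015e-34 J·s, c = 2.99792458e8 m/s, 1 eV = 1.602176634e-19 J.
In SI units: E = 14.2 eV = 2.2751e-18 J.
For a photon λ = hc/E, so λ = 8.731e-8 m.
Converting to nm: λ = 87.31 nm ≈ 87.3 nm.

87.3 nm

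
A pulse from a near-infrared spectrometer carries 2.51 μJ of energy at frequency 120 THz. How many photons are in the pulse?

3.16·10^13 photons

Per-photon energy: E = 7.951·10^-20 J (from frequency = 120 THz).
N = E_total / E_photon = 2.51·10^-6 J / 7.951·10^-20 J = 3.16·10^13.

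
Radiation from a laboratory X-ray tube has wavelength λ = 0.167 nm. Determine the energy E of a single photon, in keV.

Take h = 6.62607015e-34 J·s, c = 2.99792458e8 m/s, 1 eV = 1.602176634e-19 J.
Convert to SI: λ = 0.167 nm = 1.67e-10 m.
For a photon E = hc/λ, so E = 1.189e-15 J.
Converting to keV: E = 7.424 keV ≈ 7.42 keV.

7.42 keV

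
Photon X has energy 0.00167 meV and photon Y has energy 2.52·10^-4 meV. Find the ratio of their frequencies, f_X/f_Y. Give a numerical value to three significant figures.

f_X = 4.038·10^8 Hz (from energy = 0.00167 meV, via f = E/h).
f_Y = 6.093·10^7 Hz (from energy = 2.52·10^-4 meV, via f = E/h).
Ratio = 4.038·10^8 / 6.093·10^7 = 6.63.

6.63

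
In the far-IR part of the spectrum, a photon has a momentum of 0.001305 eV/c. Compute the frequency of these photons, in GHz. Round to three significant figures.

First convert: p = 0.001305 eV/c = 6.9743·10^-31 kg·m/s.
For a photon f = pc/h, so f = 3.155·10^11 Hz.
Converting to GHz: f = 315.5 GHz ≈ 316 GHz.

316 GHz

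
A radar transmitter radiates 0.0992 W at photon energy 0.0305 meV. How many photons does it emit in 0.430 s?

Total energy: E_total = P·t = 0.0992 × 0.430 = 0.04266 J.
Per-photon energy: E = 4.887e-24 J.
N = E_total / E_photon = 8.73e21.

8.73e21 photons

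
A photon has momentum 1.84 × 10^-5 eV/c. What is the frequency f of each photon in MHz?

4450 MHz

(h = 6.62607015 × 10^-34 J·s, c = 2.99792458 × 10^8 m/s, 1 eV = 1.602176634 × 10^-19 J.)
Convert to SI: p = 1.84 × 10^-5 eV/c = 9.8335 × 10^-33 kg·m/s.
Since f = pc/h for a photon, f = 4.449 × 10^9 Hz.
Converting to MHz: f = 4449 MHz ≈ 4450 MHz.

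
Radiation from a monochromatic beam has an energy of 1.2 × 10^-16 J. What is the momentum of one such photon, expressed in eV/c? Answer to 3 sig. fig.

749 eV/c

The photon relation is p = E/c, giving p = 4.003 × 10^-25 kg·m/s.
Converting to eV/c: p = 749.0 eV/c ≈ 749 eV/c.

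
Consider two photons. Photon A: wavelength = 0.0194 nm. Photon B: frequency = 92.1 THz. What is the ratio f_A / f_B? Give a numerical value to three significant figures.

f_A = 1.545e19 Hz (from wavelength = 0.0194 nm, via f = c/λ).
f_B = 9.210e13 Hz (from frequency = 92.1 THz, via f given directly).
Ratio = 1.545e19 / 9.210e13 = 1.68e5.

1.68e5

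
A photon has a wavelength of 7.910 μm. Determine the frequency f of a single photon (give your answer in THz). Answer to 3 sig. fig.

37.9 THz

Use c = 2.99792458 × 10^8 m/s.
In SI units: λ = 7.910 μm = 7.910 × 10^-6 m.
Apply f = c/λ: f = 3.790 × 10^13 Hz.
Converting to THz: f = 37.90 THz ≈ 37.9 THz.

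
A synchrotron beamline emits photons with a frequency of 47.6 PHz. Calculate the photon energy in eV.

197 eV

(h = 6.62607015·10^-34 J·s, 1 eV = 1.602176634·10^-19 J.)
In SI units: f = 47.6 PHz = 4.76·10^16 Hz.
Apply E = hf: E = 3.154·10^-17 J.
Converting to eV: E = 196.9 eV ≈ 197 eV.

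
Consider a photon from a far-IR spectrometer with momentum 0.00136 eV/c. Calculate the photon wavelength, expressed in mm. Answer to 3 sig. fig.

Use h = 6.62607015 × 10^-34 J·s, c = 2.99792458 × 10^8 m/s, 1 eV = 1.602176634 × 10^-19 J.
First convert: p = 0.00136 eV/c = 7.2682 × 10^-31 kg·m/s.
The photon relation is λ = h/p, giving λ = 9.116 × 10^-4 m.
Converting to mm: λ = 0.9116 mm ≈ 0.912 mm.

0.912 mm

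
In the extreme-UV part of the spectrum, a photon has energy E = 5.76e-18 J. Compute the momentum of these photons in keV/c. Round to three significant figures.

Use c = 2.99792458e8 m/s, 1 eV = 1.602176634e-19 J.
Apply p = E/c: p = 1.921e-26 kg·m/s.
Converting to keV/c: p = 0.03595 keV/c ≈ 0.0360 keV/c.

0.0360 keV/c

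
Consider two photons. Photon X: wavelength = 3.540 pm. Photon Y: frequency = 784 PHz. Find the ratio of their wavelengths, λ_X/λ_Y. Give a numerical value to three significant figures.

9.26e-3

λ_X = 3.540e-12 m (from wavelength = 3.540 pm, via λ given directly).
λ_Y = 3.824e-10 m (from frequency = 784 PHz, via λ = c/f).
Ratio = 3.540e-12 / 3.824e-10 = 9.26e-3.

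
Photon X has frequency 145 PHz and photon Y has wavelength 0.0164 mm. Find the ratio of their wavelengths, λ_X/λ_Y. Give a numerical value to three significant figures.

1.26 × 10^-4

λ_X = 2.068 × 10^-9 m (from frequency = 145 PHz, via λ = c/f).
λ_Y = 1.640 × 10^-5 m (from wavelength = 0.0164 mm, via λ given directly).
Ratio = 2.068 × 10^-9 / 1.640 × 10^-5 = 1.26 × 10^-4.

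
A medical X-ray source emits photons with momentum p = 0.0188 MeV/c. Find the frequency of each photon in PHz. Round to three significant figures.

Take h = 6.62607015 × 10^-34 J·s, c = 2.99792458 × 10^8 m/s, 1 eV = 1.602176634 × 10^-19 J.
First convert: p = 0.0188 MeV/c = 1.0047 × 10^-23 kg·m/s.
Since f = pc/h for a photon, f = 4.546 × 10^18 Hz.
Converting to PHz: f = 4546 PHz ≈ 4550 PHz.

4550 PHz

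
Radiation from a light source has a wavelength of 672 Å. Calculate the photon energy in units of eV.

18.5 eV

Convert to SI: λ = 672 Å = 6.72·10^-8 m.
Apply E = hc/λ: E = 2.956·10^-18 J.
Converting to eV: E = 18.45 eV ≈ 18.5 eV.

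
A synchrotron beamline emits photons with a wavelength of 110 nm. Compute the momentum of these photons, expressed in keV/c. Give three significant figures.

0.0113 keV/c

Convert to SI: λ = 110 nm = 1.1e-7 m.
Since p = h/λ for a photon, p = 6.024e-27 kg·m/s.
Converting to keV/c: p = 0.01127 keV/c ≈ 0.0113 keV/c.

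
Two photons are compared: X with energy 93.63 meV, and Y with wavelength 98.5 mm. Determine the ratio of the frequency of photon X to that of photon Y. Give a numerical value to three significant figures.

f_X = 2.264 × 10^13 Hz (from energy = 93.63 meV, via f = E/h).
f_Y = 3.044 × 10^9 Hz (from wavelength = 98.5 mm, via f = c/λ).
Ratio = 2.264 × 10^13 / 3.044 × 10^9 = 7440.

7440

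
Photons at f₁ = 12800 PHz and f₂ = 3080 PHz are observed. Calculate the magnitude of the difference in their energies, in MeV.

0.0402 MeV

Using E = hf: E₁ = 8.481 × 10^-15 J, E₂ = 2.041 × 10^-15 J.
|ΔE| = |8.481 × 10^-15 − 2.041 × 10^-15| = 6.44 × 10^-15 J = 0.0402 MeV.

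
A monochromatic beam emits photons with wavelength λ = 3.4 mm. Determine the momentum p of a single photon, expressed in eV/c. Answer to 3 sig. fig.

3.65e-4 eV/c

(h = 6.62607015e-34 J·s, c = 2.99792458e8 m/s, 1 eV = 1.602176634e-19 J.)
First convert: λ = 3.4 mm = 0.0034 m.
For a photon p = h/λ, so p = 1.949e-31 kg·m/s.
Converting to eV/c: p = 3.647e-4 eV/c ≈ 3.65e-4 eV/c.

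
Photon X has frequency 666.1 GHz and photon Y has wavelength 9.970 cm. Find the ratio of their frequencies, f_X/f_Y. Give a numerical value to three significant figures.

222

f_X = 6.661 × 10^11 Hz (from frequency = 666.1 GHz, via f given directly).
f_Y = 3.007 × 10^9 Hz (from wavelength = 9.970 cm, via f = c/λ).
Ratio = 6.661 × 10^11 / 3.007 × 10^9 = 222.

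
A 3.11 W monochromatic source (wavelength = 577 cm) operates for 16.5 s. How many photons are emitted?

1.49e27 photons

Total energy: E_total = P·t = 3.11 × 16.5 = 51.31 J.
Per-photon energy: E = 3.443e-26 J.
N = E_total / E_photon = 1.49e27.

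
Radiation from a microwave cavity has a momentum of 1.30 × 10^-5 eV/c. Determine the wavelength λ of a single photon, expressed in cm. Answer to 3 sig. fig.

9.54 cm

Convert to SI: p = 1.30 × 10^-5 eV/c = 6.9476 × 10^-33 kg·m/s.
The photon relation is λ = h/p, giving λ = 0.09537 m.
Converting to cm: λ = 9.537 cm ≈ 9.54 cm.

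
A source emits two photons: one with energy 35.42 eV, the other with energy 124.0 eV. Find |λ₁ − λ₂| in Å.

Using λ = hc/E: λ₁ = 3.5004e-8 m, λ₂ = 9.9987e-9 m.
|Δλ| = |3.5004e-8 − 9.9987e-9| = 2.50e-8 m = 250 Å.

250 Å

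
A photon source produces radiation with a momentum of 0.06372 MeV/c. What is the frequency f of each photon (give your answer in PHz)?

Convert to SI: p = 0.06372 MeV/c = 3.4054 × 10^-23 kg·m/s.
Since f = pc/h for a photon, f = 1.541 × 10^19 Hz.
Converting to PHz: f = 15410 PHz ≈ 1.54 × 10^4 PHz.

1.54 × 10^4 PHz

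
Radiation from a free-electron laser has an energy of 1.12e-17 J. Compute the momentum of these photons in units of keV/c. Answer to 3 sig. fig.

For a photon p = E/c, so p = 3.736e-26 kg·m/s.
Converting to keV/c: p = 0.06990 keV/c ≈ 0.0699 keV/c.

0.0699 keV/c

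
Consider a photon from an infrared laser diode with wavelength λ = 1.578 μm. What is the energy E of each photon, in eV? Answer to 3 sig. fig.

0.786 eV

Convert to SI: λ = 1.578 μm = 1.578 × 10^-6 m.
For a photon E = hc/λ, so E = 1.259 × 10^-19 J.
Converting to eV: E = 0.7857 eV ≈ 0.786 eV.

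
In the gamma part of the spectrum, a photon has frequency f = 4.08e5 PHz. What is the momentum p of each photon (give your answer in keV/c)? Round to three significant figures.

Take h = 6.62607015e-34 J·s, c = 2.99792458e8 m/s, 1 eV = 1.602176634e-19 J.
Convert to SI: f = 4.08e5 PHz = 4.08e20 Hz.
Apply p = hf/c: p = 9.018e-22 kg·m/s.
Converting to keV/c: p = 1687 keV/c ≈ 1690 keV/c.

1690 keV/c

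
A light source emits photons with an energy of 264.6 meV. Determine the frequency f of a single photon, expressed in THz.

64.0 THz

First convert: E = 264.6 meV = 4.2394e-20 J.
Since f = E/h for a photon, f = 6.398e13 Hz.
Converting to THz: f = 63.98 THz ≈ 64.0 THz.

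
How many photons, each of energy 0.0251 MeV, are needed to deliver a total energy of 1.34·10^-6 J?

3.33·10^8 photons

Per-photon energy: E = 4.021·10^-15 J (from energy = 0.0251 MeV).
N = E_total / E_photon = 1.34·10^-6 J / 4.021·10^-15 J = 3.33·10^8.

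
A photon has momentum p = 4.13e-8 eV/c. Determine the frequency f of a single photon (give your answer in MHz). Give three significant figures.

9.99 MHz

Use h = 6.62607015e-34 J·s, c = 2.99792458e8 m/s, 1 eV = 1.602176634e-19 J.
In SI units: p = 4.13e-8 eV/c = 2.2072e-35 kg·m/s.
Apply f = pc/h: f = 9.986e6 Hz.
Converting to MHz: f = 9.986 MHz ≈ 9.99 MHz.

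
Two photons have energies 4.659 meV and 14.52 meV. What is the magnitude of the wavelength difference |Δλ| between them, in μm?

181 μm

Using λ = hc/E: λ₁ = 2.6612 × 10^-4 m, λ₂ = 8.5389 × 10^-5 m.
|Δλ| = |2.6612 × 10^-4 − 8.5389 × 10^-5| = 1.81 × 10^-4 m = 181 μm.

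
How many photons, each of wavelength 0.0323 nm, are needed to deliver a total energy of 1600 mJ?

2.60e14 photons

Per-photon energy: E = 6.150e-15 J (from wavelength = 0.0323 nm).
N = E_total / E_photon = 1.60 J / 6.150e-15 J = 2.60e14.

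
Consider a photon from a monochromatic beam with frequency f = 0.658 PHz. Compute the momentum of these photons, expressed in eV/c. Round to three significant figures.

Take h = 6.62607015e-34 J·s, c = 2.99792458e8 m/s, 1 eV = 1.602176634e-19 J.
In SI units: f = 0.658 PHz = 6.58e14 Hz.
Since p = hf/c for a photon, p = 1.454e-27 kg·m/s.
Converting to eV/c: p = 2.721 eV/c ≈ 2.72 eV/c.

2.72 eV/c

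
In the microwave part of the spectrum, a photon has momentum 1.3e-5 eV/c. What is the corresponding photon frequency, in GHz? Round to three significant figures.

In SI units: p = 1.3e-5 eV/c = 6.9476e-33 kg·m/s.
For a photon f = pc/h, so f = 3.143e9 Hz.
Converting to GHz: f = 3.143 GHz ≈ 3.14 GHz.

3.14 GHz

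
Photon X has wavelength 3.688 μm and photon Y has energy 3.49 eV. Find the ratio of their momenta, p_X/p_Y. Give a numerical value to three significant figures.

0.0963

p_X = 1.797e-28 kg·m/s (from wavelength = 3.688 μm, via p = h/λ).
p_Y = 1.865e-27 kg·m/s (from energy = 3.49 eV, via p = E/c).
Ratio = 1.797e-28 / 1.865e-27 = 0.0963.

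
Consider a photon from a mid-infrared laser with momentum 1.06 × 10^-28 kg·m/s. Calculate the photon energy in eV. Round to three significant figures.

0.198 eV

Use c = 2.99792458 × 10^8 m/s, 1 eV = 1.602176634 × 10^-19 J.
Since E = pc for a photon, E = 3.178 × 10^-20 J.
Converting to eV: E = 0.1983 eV ≈ 0.198 eV.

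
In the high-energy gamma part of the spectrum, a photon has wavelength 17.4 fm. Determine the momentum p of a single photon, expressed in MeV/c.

71.3 MeV/c

Convert to SI: λ = 17.4 fm = 1.74·10^-14 m.
The photon relation is p = h/λ, giving p = 3.808·10^-20 kg·m/s.
Converting to MeV/c: p = 71.26 MeV/c ≈ 71.3 MeV/c.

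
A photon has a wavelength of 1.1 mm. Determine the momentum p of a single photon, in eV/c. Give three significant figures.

1.13·10^-3 eV/c

In SI units: λ = 1.1 mm = 0.0011 m.
Since p = h/λ for a photon, p = 6.024·10^-31 kg·m/s.
Converting to eV/c: p = 0.001127 eV/c ≈ 1.13·10^-3 eV/c.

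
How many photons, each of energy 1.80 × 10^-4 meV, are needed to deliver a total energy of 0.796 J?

2.76 × 10^25 photons

Per-photon energy: E = 2.884 × 10^-26 J (from energy = 1.80 × 10^-4 meV).
N = E_total / E_photon = 0.796 J / 2.884 × 10^-26 J = 2.76 × 10^25.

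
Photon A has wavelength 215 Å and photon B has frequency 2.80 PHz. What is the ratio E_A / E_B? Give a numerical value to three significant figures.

4.98

E_A = 9.239e-18 J (from wavelength = 215 Å, via E = hc/λ).
E_B = 1.855e-18 J (from frequency = 2.80 PHz, via E = hf).
Ratio = 9.239e-18 / 1.855e-18 = 4.98.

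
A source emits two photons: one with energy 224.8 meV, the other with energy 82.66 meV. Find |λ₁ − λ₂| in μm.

9.48 μm

Using λ = hc/E: λ₁ = 5.5153e-6 m, λ₂ = 1.4999e-5 m.
|Δλ| = |5.5153e-6 − 1.4999e-5| = 9.48e-6 m = 9.48 μm.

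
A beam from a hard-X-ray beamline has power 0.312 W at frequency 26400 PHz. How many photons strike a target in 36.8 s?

Total energy: E_total = P·t = 0.312 × 36.8 = 11.48 J.
Per-photon energy: E = 1.749 × 10^-14 J.
N = E_total / E_photon = 6.56 × 10^14.

6.56 × 10^14 photons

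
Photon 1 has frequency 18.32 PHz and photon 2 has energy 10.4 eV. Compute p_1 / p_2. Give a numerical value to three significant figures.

p_1 = 4.049e-26 kg·m/s (from frequency = 18.32 PHz, via p = hf/c).
p_2 = 5.558e-27 kg·m/s (from energy = 10.4 eV, via p = E/c).
Ratio = 4.049e-26 / 5.558e-27 = 7.29.

7.29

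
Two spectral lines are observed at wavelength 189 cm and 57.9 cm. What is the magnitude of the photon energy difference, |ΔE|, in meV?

Using E = hc/λ: E₁ = 1.051·10^-25 J, E₂ = 3.431·10^-25 J.
|ΔE| = |1.051·10^-25 − 3.431·10^-25| = 2.38·10^-25 J = 1.49·10^-3 meV.

1.49·10^-3 meV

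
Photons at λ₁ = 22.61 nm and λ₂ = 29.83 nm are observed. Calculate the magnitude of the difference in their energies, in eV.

Using E = hc/λ: E₁ = 8.7857·10^-18 J, E₂ = 6.6592·10^-18 J.
|ΔE| = |8.7857·10^-18 − 6.6592·10^-18| = 2.13·10^-18 J = 13.3 eV.

13.3 eV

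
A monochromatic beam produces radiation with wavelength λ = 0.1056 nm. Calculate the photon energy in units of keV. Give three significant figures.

Use h = 6.62607015·10^-34 J·s, c = 2.99792458·10^8 m/s, 1 eV = 1.602176634·10^-19 J.
Convert to SI: λ = 0.1056 nm = 1.056·10^-10 m.
For a photon E = hc/λ, so E = 1.881·10^-15 J.
Converting to keV: E = 11.74 keV ≈ 11.7 keV.

11.7 keV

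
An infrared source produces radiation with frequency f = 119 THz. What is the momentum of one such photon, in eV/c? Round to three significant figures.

0.492 eV/c

Take h = 6.62607015e-34 J·s, c = 2.99792458e8 m/s, 1 eV = 1.602176634e-19 J.
First convert: f = 119 THz = 1.19e14 Hz.
Apply p = hf/c: p = 2.630e-28 kg·m/s.
Converting to eV/c: p = 0.4921 eV/c ≈ 0.492 eV/c.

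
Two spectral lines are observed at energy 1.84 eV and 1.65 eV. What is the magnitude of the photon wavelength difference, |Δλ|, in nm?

Using λ = hc/E: λ₁ = 6.738e-7 m, λ₂ = 7.514e-7 m.
|Δλ| = |6.738e-7 − 7.514e-7| = 7.76e-8 m = 77.6 nm.

77.6 nm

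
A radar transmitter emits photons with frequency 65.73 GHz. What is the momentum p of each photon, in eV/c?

2.72e-4 eV/c

(h = 6.62607015e-34 J·s, c = 2.99792458e8 m/s, 1 eV = 1.602176634e-19 J.)
In SI units: f = 65.73 GHz = 6.573e10 Hz.
Apply p = hf/c: p = 1.453e-31 kg·m/s.
Converting to eV/c: p = 2.718e-4 eV/c ≈ 2.72e-4 eV/c.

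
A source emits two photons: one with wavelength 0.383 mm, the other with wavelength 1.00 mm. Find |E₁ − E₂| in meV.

Using E = hc/λ: E₁ = 5.187e-22 J, E₂ = 1.986e-22 J.
|ΔE| = |5.187e-22 − 1.986e-22| = 3.20e-22 J = 2.00 meV.

2.00 meV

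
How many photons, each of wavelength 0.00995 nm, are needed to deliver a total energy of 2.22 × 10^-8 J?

Per-photon energy: E = 1.996 × 10^-14 J (from wavelength = 0.00995 nm).
N = E_total / E_photon = 2.22 × 10^-8 J / 1.996 × 10^-14 J = 1.11 × 10^6.

1.11 × 10^6 photons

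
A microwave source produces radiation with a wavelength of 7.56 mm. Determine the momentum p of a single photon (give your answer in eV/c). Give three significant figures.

1.64 × 10^-4 eV/c

Take h = 6.62607015 × 10^-34 J·s, c = 2.99792458 × 10^8 m/s, 1 eV = 1.602176634 × 10^-19 J.
First convert: λ = 7.56 mm = 0.00756 m.
Apply p = h/λ: p = 8.765 × 10^-32 kg·m/s.
Converting to eV/c: p = 1.640 × 10^-4 eV/c ≈ 1.64 × 10^-4 eV/c.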